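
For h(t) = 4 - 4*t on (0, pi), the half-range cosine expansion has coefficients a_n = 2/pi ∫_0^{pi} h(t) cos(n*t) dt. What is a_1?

16/pi

a_1 = 2/pi ∫_0^{pi} (4 - 4*t) cos(t) dt.
Integrating by parts (boundary term plus one more integral), an antiderivative of (4 - 4*t) cos(t) is -4*t*sin(t) + 4*sin(t) - 4*cos(t); evaluating from 0 to pi: ∫_{0}^{pi} (4 - 4*t) cos(t) dt = (4) - (-4) = 8.
Hence a_1 = (2/pi)·(8) = 16/pi.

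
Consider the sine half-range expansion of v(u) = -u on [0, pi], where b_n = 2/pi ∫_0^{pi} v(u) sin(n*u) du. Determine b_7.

-2/7

b_7 = 2/pi ∫_0^{pi} (-u) sin(7*u) du.
Integrating by parts (boundary term plus one more integral), an antiderivative of (-u) sin(7*u) is u*cos(7*u)/7 - sin(7*u)/49; evaluating from 0 to pi: ∫_{0}^{pi} (-u) sin(7*u) du = (-pi/7) - (0) = -pi/7.
Hence b_7 = (2/pi)·(-pi/7) = -2/7.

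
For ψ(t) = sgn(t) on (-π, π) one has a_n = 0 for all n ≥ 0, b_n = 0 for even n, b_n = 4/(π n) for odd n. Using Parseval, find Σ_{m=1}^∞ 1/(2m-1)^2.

pi**2/8

Parseval: Σ b_n^2 = (1/π) ∫_{-π}^{π} ψ(t)^2 dt = 2.
Only odd n contribute, with b_n^2 = 16/(π^2 n^2), so Σ_{m≥1} 1/(2m-1)^2 = π^2·(2)/16 = pi**2/8.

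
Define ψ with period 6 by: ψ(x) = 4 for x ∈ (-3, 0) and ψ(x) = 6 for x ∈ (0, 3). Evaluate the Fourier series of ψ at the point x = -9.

5

x = -9 differs from x = 3 by -2 full period(s), and the series is 6-periodic.
At x = 3 the one-sided limits are ψ(3^-) = 6 and ψ(3^+) = 4.
By Dirichlet's theorem the series converges to their average, [(6) + (4)]/2 = 5.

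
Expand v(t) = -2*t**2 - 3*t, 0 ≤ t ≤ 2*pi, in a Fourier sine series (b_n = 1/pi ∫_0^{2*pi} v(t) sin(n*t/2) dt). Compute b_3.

-16*pi/3 - 4 + 64/(27*pi)

b_3 = 1/pi ∫_0^{2*pi} (-2*t**2 - 3*t) sin(3*t/2) dt.
Integrating by parts twice (tabular method), an antiderivative of (-2*t**2 - 3*t) sin(3*t/2) is 4*t**2*cos(3*t/2)/3 - 16*t*sin(3*t/2)/9 + 2*t*cos(3*t/2) - 4*sin(3*t/2)/3 - 32*cos(3*t/2)/27; evaluating from 0 to 2*pi: ∫_{0}^{2*pi} (-2*t**2 - 3*t) sin(3*t/2) dt = (-16*pi**2/3 - 4*pi + 32/27) - (-32/27) = -16*pi**2/3 - 4*pi + 64/27.
Hence b_3 = (1/pi)·(-16*pi**2/3 - 4*pi + 64/27) = -16*pi/3 - 4 + 64/(27*pi).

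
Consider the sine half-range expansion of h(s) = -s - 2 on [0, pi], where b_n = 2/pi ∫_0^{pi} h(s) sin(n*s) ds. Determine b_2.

b_2 = 2/pi ∫_0^{pi} (-s - 2) sin(2*s) ds.
Integrating by parts (boundary term plus one more integral), an antiderivative of (-s - 2) sin(2*s) is s*cos(2*s)/2 - sin(2*s)/4 + cos(2*s); evaluating from 0 to pi: ∫_{0}^{pi} (-s - 2) sin(2*s) ds = (1 + pi/2) - (1) = pi/2.
Hence b_2 = (2/pi)·(pi/2) = 1.

1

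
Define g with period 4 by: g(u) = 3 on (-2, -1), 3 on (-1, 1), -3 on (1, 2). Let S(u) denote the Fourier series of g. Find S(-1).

g is continuous at u = -1 with value 3, so the series converges to 3 there.

3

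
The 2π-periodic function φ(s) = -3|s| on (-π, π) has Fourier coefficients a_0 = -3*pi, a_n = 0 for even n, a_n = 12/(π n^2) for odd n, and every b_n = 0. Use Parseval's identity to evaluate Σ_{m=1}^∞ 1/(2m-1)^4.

Parseval: a_0^2/2 + Σ a_n^2 = (1/π) ∫_{-π}^{π} φ(s)^2 ds = 6*pi**2.
Subtract a_0^2/2 = 9*pi**2/2: Σ a_n^2 = 3*pi**2/2.
Only odd n contribute, with a_n^2 = 144/(π^2 n^4), so Σ_{m≥1} 1/(2m-1)^4 = π^2·(3*pi**2/2)/144 = pi**4/96.

pi**4/96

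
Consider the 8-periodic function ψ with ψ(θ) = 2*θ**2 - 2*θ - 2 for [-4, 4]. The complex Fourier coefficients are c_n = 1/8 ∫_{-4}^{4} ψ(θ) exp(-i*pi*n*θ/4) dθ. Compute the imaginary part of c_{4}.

-2/pi

Since ψ is real-valued, Im(c_{4}) = -1/8 ∫_{-4}^{4} ψ(θ) sin(pi*θ) dθ = -b_{4}/2.
Integrating by parts twice (tabular method), an antiderivative of (2*θ**2 - 2*θ - 2) sin(pi*θ) is -2*θ**2*cos(pi*θ)/pi + 4*θ*sin(pi*θ)/pi**2 + 2*θ*cos(pi*θ)/pi - 2*sin(pi*θ)/pi**2 + 4*cos(pi*θ)/pi**3 + 2*cos(pi*θ)/pi; evaluating from -4 to 4: ∫_{-4}^{4} (2*θ**2 - 2*θ - 2) sin(pi*θ) dθ = (-22/pi + 4/pi**3) - (-38/pi + 4/pi**3) = 16/pi.
Hence Im(c_{4}) = (-1/8)·(16/pi) = -2/pi.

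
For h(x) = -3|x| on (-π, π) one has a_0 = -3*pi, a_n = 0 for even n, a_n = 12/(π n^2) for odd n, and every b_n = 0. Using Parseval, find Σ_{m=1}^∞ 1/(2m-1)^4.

Parseval: a_0^2/2 + Σ a_n^2 = (1/π) ∫_{-π}^{π} h(x)^2 dx = 6*pi**2.
Subtract a_0^2/2 = 9*pi**2/2: Σ a_n^2 = 3*pi**2/2.
Only odd n contribute, with a_n^2 = 144/(π^2 n^4), so Σ_{m≥1} 1/(2m-1)^4 = π^2·(3*pi**2/2)/144 = pi**4/96.

pi**4/96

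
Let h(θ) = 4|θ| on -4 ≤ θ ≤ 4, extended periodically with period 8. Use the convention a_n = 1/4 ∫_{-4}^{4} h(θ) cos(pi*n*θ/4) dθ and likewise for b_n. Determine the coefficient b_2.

0

b_2 = 1/4 ∫_{-4}^{4} h(θ) sin(pi*θ/2) dθ.
h is even and sin(pi*θ/2) is odd, so the integrand is odd over a symmetric interval and the integral vanishes.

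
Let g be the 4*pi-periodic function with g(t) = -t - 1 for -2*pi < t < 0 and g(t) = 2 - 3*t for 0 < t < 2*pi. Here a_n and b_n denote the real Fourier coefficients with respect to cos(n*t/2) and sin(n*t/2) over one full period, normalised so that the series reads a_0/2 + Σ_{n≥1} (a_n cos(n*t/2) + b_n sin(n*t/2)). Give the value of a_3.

8/(9*pi)

a_3 = (1/(2*pi)) ∫_{-2*pi}^{2*pi} g(t) cos(3*t/2) dt.
Split the integral at the breakpoints.
Integrating by parts (boundary term plus one more integral), an antiderivative of (-t - 1) cos(3*t/2) is -2*t*sin(3*t/2)/3 - 2*sin(3*t/2)/3 - 4*cos(3*t/2)/9; evaluating from -2*pi to 0: ∫_{-2*pi}^{0} (-t - 1) cos(3*t/2) dt = (-4/9) - (4/9) = -8/9.
Integrating by parts (boundary term plus one more integral), an antiderivative of (2 - 3*t) cos(3*t/2) is -2*t*sin(3*t/2) + 4*sin(3*t/2)/3 - 4*cos(3*t/2)/3; evaluating from 0 to 2*pi: ∫_{0}^{2*pi} (2 - 3*t) cos(3*t/2) dt = (4/3) - (-4/3) = 8/3.
Summing the pieces and multiplying by (1/(2*pi)) gives a_3 = 8/(9*pi).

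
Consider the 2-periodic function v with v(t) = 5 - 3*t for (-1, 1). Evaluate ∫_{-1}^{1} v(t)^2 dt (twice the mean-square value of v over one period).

56

∫_{-1}^{1} v(t)^2 dt = 56.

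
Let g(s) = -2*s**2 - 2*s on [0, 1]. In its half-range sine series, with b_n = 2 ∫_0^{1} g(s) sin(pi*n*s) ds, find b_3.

8*(2 - 9*pi**2)/(27*pi**3)

b_3 = 2 ∫_0^{1} (-2*s**2 - 2*s) sin(3*pi*s) ds.
Integrating by parts twice (tabular method), an antiderivative of (-2*s**2 - 2*s) sin(3*pi*s) is 2*s**2*cos(3*pi*s)/(3*pi) - 4*s*sin(3*pi*s)/(9*pi**2) + 2*s*cos(3*pi*s)/(3*pi) - 2*sin(3*pi*s)/(9*pi**2) - 4*cos(3*pi*s)/(27*pi**3); evaluating from 0 to 1: ∫_{0}^{1} (-2*s**2 - 2*s) sin(3*pi*s) ds = (4*(1 - 9*pi**2)/(27*pi**3)) - (-4/(27*pi**3)) = 4*(2 - 9*pi**2)/(27*pi**3).
Hence b_3 = 2·(4*(2 - 9*pi**2)/(27*pi**3)) = 8*(2 - 9*pi**2)/(27*pi**3).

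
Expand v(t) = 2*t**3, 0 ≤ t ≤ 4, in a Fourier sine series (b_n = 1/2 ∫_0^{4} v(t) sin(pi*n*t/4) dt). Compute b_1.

-1536/pi**3 + 256/pi

b_1 = 1/2 ∫_0^{4} (2*t**3) sin(pi*t/4) dt.
Integrating by parts three times (tabular method), an antiderivative of (2*t**3) sin(pi*t/4) is -8*t**3*cos(pi*t/4)/pi + 96*t**2*sin(pi*t/4)/pi**2 + 768*t*cos(pi*t/4)/pi**3 - 3072*sin(pi*t/4)/pi**4; evaluating from 0 to 4: ∫_{0}^{4} (2*t**3) sin(pi*t/4) dt = (-3072/pi**3 + 512/pi) - (0) = -3072/pi**3 + 512/pi.
Hence b_1 = (1/2)·(-3072/pi**3 + 512/pi) = -1536/pi**3 + 256/pi.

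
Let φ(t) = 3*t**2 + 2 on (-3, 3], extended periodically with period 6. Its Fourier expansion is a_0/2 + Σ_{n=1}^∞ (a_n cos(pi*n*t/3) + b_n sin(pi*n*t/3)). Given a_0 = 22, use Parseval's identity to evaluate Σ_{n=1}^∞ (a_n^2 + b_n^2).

648/5

Parseval: a_0^2/2 + Σ_{n≥1} (a_n^2+b_n^2) = 1/3 ∫_{-3}^{3} φ(t)^2 dt = 1858/5.
Subtract a_0^2/2 = 242: Σ (a_n^2+b_n^2) = 648/5.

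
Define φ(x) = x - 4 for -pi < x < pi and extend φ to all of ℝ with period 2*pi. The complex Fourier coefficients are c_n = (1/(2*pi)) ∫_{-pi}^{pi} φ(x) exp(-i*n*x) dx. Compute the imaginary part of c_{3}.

Since φ is real-valued, Im(c_{3}) = -(1/(2*pi)) ∫_{-pi}^{pi} φ(x) sin(3*x) dx = -b_{3}/2.
Integrating by parts (boundary term plus one more integral), an antiderivative of (x - 4) sin(3*x) is -x*cos(3*x)/3 + sin(3*x)/9 + 4*cos(3*x)/3; evaluating from -pi to pi: ∫_{-pi}^{pi} (x - 4) sin(3*x) dx = (-4/3 + pi/3) - (-4/3 - pi/3) = 2*pi/3.
Hence Im(c_{3}) = (-1/(2*pi))·(2*pi/3) = -1/3.

-1/3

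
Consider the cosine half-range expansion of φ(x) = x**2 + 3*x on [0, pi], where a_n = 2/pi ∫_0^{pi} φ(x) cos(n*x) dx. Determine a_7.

4*(-pi - 3)/(49*pi)

a_7 = 2/pi ∫_0^{pi} (x**2 + 3*x) cos(7*x) dx.
Integrating by parts twice (tabular method), an antiderivative of (x**2 + 3*x) cos(7*x) is x**2*sin(7*x)/7 + 3*x*sin(7*x)/7 + 2*x*cos(7*x)/49 - 2*sin(7*x)/343 + 3*cos(7*x)/49; evaluating from 0 to pi: ∫_{0}^{pi} (x**2 + 3*x) cos(7*x) dx = (-2*pi/49 - 3/49) - (3/49) = -2*pi/49 - 6/49.
Hence a_7 = (2/pi)·(-2*pi/49 - 6/49) = 4*(-pi - 3)/(49*pi).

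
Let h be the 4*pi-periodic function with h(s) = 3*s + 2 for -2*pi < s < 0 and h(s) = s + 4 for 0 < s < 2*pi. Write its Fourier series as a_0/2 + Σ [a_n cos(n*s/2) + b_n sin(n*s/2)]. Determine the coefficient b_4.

b_4 = (1/(2*pi)) ∫_{-2*pi}^{2*pi} h(s) sin(2*s) ds.
Split the integral at the breakpoints.
Integrating by parts (boundary term plus one more integral), an antiderivative of (3*s + 2) sin(2*s) is -3*s*cos(2*s)/2 + 3*sin(2*s)/4 - cos(2*s); evaluating from -2*pi to 0: ∫_{-2*pi}^{0} (3*s + 2) sin(2*s) ds = (-1) - (-1 + 3*pi) = -3*pi.
Integrating by parts (boundary term plus one more integral), an antiderivative of (s + 4) sin(2*s) is -s*cos(2*s)/2 + sin(2*s)/4 - 2*cos(2*s); evaluating from 0 to 2*pi: ∫_{0}^{2*pi} (s + 4) sin(2*s) ds = (-pi - 2) - (-2) = -pi.
Summing the pieces and multiplying by (1/(2*pi)) gives b_4 = -2.

-2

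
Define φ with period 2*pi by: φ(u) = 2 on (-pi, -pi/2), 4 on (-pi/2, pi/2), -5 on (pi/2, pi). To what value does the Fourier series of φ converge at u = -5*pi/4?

u = -5*pi/4 differs from u = 3*pi/4 by -1 full period(s), and the series is 2*pi-periodic.
φ is continuous at u = 3*pi/4 with value -5, so the series converges to -5 there.

-5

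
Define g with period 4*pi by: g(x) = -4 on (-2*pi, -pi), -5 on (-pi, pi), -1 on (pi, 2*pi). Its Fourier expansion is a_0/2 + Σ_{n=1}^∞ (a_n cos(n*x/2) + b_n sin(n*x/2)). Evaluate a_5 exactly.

a_5 = (1/(2*pi)) ∫_{-2*pi}^{2*pi} g(x) cos(5*x/2) dx.
Split the integral at the breakpoints.
Directly, an antiderivative of (-4) cos(5*x/2) is -8*sin(5*x/2)/5; evaluating from -2*pi to -pi: ∫_{-2*pi}^{-pi} (-4) cos(5*x/2) dx = (8/5) - (0) = 8/5.
Directly, an antiderivative of (-5) cos(5*x/2) is -2*sin(5*x/2); evaluating from -pi to pi: ∫_{-pi}^{pi} (-5) cos(5*x/2) dx = (-2) - (2) = -4.
Directly, an antiderivative of (-1) cos(5*x/2) is -2*sin(5*x/2)/5; evaluating from pi to 2*pi: ∫_{pi}^{2*pi} (-1) cos(5*x/2) dx = (0) - (-2/5) = 2/5.
Summing the pieces and multiplying by (1/(2*pi)) gives a_5 = -1/pi.

-1/pi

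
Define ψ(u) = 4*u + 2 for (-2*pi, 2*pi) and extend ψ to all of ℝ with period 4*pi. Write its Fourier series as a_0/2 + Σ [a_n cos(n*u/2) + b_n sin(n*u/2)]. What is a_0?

a_0 = (1/(2*pi)) ∫_{-2*pi}^{2*pi} ψ(u) du = (1/(2*pi)) · (8*pi) = 4.

4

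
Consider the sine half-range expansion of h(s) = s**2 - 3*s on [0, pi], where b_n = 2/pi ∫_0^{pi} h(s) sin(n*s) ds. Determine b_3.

b_3 = 2/pi ∫_0^{pi} (s**2 - 3*s) sin(3*s) ds.
Integrating by parts twice (tabular method), an antiderivative of (s**2 - 3*s) sin(3*s) is -s**2*cos(3*s)/3 + 2*s*sin(3*s)/9 + s*cos(3*s) - sin(3*s)/3 + 2*cos(3*s)/27; evaluating from 0 to pi: ∫_{0}^{pi} (s**2 - 3*s) sin(3*s) ds = (-pi - 2/27 + pi**2/3) - (2/27) = -pi - 4/27 + pi**2/3.
Hence b_3 = (2/pi)·(-pi - 4/27 + pi**2/3) = 2*(-4 + 9*pi*(-3 + pi))/(27*pi).

2*(-4 + 9*pi*(-3 + pi))/(27*pi)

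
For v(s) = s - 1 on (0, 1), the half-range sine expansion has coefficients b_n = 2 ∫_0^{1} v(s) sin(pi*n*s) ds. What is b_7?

-2/(7*pi)

b_7 = 2 ∫_0^{1} (s - 1) sin(7*pi*s) ds.
Integrating by parts (boundary term plus one more integral), an antiderivative of (s - 1) sin(7*pi*s) is -s*cos(7*pi*s)/(7*pi) + sin(7*pi*s)/(49*pi**2) + cos(7*pi*s)/(7*pi); evaluating from 0 to 1: ∫_{0}^{1} (s - 1) sin(7*pi*s) ds = (0) - (1/(7*pi)) = -1/(7*pi).
Hence b_7 = 2·(-1/(7*pi)) = -2/(7*pi).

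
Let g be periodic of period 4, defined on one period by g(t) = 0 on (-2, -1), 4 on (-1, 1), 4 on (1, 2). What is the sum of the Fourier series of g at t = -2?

2

At t = -2 the one-sided limits are g(-2^-) = 4 and g(-2^+) = 0.
By Dirichlet's theorem the series converges to their average, [(4) + (0)]/2 = 2.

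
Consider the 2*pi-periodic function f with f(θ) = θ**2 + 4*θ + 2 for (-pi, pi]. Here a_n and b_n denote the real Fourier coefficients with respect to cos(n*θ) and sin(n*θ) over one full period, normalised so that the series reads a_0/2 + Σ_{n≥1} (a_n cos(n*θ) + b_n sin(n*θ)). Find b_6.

b_6 = 1/pi ∫_{-pi}^{pi} f(θ) sin(6*θ) dθ.
Integrating by parts twice (tabular method), an antiderivative of (θ**2 + 4*θ + 2) sin(6*θ) is -θ**2*cos(6*θ)/6 + θ*sin(6*θ)/18 - 2*θ*cos(6*θ)/3 + sin(6*θ)/9 - 35*cos(6*θ)/108; evaluating from -pi to pi: ∫_{-pi}^{pi} (θ**2 + 4*θ + 2) sin(6*θ) dθ = (-2*pi/3 - pi**2/6 - 35/108) - (-pi**2/6 - 35/108 + 2*pi/3) = -4*pi/3.
Hence b_6 = (1/pi)·(-4*pi/3) = -4/3.

-4/3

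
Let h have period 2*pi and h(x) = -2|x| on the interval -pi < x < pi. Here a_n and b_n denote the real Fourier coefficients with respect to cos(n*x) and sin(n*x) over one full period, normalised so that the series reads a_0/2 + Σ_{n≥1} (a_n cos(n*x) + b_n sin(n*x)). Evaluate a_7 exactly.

8/(49*pi)

a_7 = 1/pi ∫_{-pi}^{pi} h(x) cos(7*x) dx.
h is even and cos(7*x) is even, so the integrand is even and a_7 = 2/pi ∫_0^{pi} h(x) cos(7*x) dx.
Integrating by parts (boundary term plus one more integral), an antiderivative of (-2*x) cos(7*x) is -2*x*sin(7*x)/7 - 2*cos(7*x)/49; evaluating from 0 to pi: ∫_{0}^{pi} (-2*x) cos(7*x) dx = (2/49) - (-2/49) = 4/49.
Hence a_7 = (2/pi)·(4/49) = 8/(49*pi).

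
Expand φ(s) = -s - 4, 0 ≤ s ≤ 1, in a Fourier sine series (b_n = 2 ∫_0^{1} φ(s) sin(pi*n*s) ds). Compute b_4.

1/(2*pi)

b_4 = 2 ∫_0^{1} (-s - 4) sin(4*pi*s) ds.
Integrating by parts (boundary term plus one more integral), an antiderivative of (-s - 4) sin(4*pi*s) is s*cos(4*pi*s)/(4*pi) - sin(4*pi*s)/(16*pi**2) + cos(4*pi*s)/pi; evaluating from 0 to 1: ∫_{0}^{1} (-s - 4) sin(4*pi*s) ds = (5/(4*pi)) - (1/pi) = 1/(4*pi).
Hence b_4 = 2·(1/(4*pi)) = 1/(2*pi).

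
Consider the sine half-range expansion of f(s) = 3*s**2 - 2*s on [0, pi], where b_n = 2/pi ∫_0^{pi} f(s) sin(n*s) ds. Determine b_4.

1 - 3*pi/2

b_4 = 2/pi ∫_0^{pi} (3*s**2 - 2*s) sin(4*s) ds.
Integrating by parts twice (tabular method), an antiderivative of (3*s**2 - 2*s) sin(4*s) is -3*s**2*cos(4*s)/4 + 3*s*sin(4*s)/8 + s*cos(4*s)/2 - sin(4*s)/8 + 3*cos(4*s)/32; evaluating from 0 to pi: ∫_{0}^{pi} (3*s**2 - 2*s) sin(4*s) ds = (-3*pi**2/4 + 3/32 + pi/2) - (3/32) = pi*(2 - 3*pi)/4.
Hence b_4 = (2/pi)·(pi*(2 - 3*pi)/4) = 1 - 3*pi/2.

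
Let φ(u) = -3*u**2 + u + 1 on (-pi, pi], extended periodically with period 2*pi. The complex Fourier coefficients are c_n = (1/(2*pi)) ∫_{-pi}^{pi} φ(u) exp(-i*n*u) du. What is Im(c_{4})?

Since φ is real-valued, Im(c_{4}) = -(1/(2*pi)) ∫_{-pi}^{pi} φ(u) sin(4*u) du = -b_{4}/2.
Integrating by parts twice (tabular method), an antiderivative of (-3*u**2 + u + 1) sin(4*u) is 3*u**2*cos(4*u)/4 - 3*u*sin(4*u)/8 - u*cos(4*u)/4 + sin(4*u)/16 - 11*cos(4*u)/32; evaluating from -pi to pi: ∫_{-pi}^{pi} (-3*u**2 + u + 1) sin(4*u) du = (-pi/4 - 11/32 + 3*pi**2/4) - (-11/32 + pi/4 + 3*pi**2/4) = -pi/2.
Hence Im(c_{4}) = (-1/(2*pi))·(-pi/2) = 1/4.

1/4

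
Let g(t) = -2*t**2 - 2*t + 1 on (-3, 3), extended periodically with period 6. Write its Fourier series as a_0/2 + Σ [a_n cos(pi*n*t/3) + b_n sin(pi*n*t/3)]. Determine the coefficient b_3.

b_3 = 1/3 ∫_{-3}^{3} g(t) sin(pi*t) dt.
Integrating by parts twice (tabular method), an antiderivative of (-2*t**2 - 2*t + 1) sin(pi*t) is 2*t**2*cos(pi*t)/pi - 4*t*sin(pi*t)/pi**2 + 2*t*cos(pi*t)/pi - 2*sin(pi*t)/pi**2 - cos(pi*t)/pi - 4*cos(pi*t)/pi**3; evaluating from -3 to 3: ∫_{-3}^{3} (-2*t**2 - 2*t + 1) sin(pi*t) dt = (-23/pi + 4/pi**3) - (-11/pi + 4/pi**3) = -12/pi.
Hence b_3 = (1/3)·(-12/pi) = -4/pi.

-4/pi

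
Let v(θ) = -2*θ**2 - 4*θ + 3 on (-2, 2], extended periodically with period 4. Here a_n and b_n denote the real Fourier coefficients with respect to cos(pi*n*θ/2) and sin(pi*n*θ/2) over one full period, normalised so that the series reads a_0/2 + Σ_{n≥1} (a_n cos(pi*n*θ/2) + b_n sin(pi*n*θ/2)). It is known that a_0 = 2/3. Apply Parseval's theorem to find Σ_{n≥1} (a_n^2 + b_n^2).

Parseval: a_0^2/2 + Σ_{n≥1} (a_n^2+b_n^2) = 1/2 ∫_{-2}^{2} v(θ)^2 dθ = 814/15.
Subtract a_0^2/2 = 2/9: Σ (a_n^2+b_n^2) = 2432/45.

2432/45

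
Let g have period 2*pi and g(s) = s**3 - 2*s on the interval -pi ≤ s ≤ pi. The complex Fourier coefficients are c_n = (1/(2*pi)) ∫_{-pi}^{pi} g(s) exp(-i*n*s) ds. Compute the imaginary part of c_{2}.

-7/4 + pi**2/2

Since g is real-valued, Im(c_{2}) = -(1/(2*pi)) ∫_{-pi}^{pi} g(s) sin(2*s) ds = -b_{2}/2.
g is odd and sin(2*s) is odd, so the integrand is even: ∫_{-pi}^{pi} g(s) sin(2*s) ds = 2∫_0^{pi} g(s) sin(2*s) ds.
Integrating by parts three times (tabular method), an antiderivative of (s**3 - 2*s) sin(2*s) is -s**3*cos(2*s)/2 + 3*s**2*sin(2*s)/4 + 7*s*cos(2*s)/4 - 7*sin(2*s)/8; evaluating from 0 to pi: ∫_{0}^{pi} (s**3 - 2*s) sin(2*s) ds = (pi*(7 - 2*pi**2)/4) - (0) = pi*(7 - 2*pi**2)/4.
So ∫_{-pi}^{pi} g(s) sin(2*s) ds = pi*(7/2 - pi**2).
Hence Im(c_{2}) = (-1/(2*pi))·(pi*(7/2 - pi**2)) = -7/4 + pi**2/2.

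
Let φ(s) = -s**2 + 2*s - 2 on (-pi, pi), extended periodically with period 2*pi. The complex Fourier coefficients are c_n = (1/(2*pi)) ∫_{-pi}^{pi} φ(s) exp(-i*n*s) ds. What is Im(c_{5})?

-2/5

Since φ is real-valued, Im(c_{5}) = -(1/(2*pi)) ∫_{-pi}^{pi} φ(s) sin(5*s) ds = -b_{5}/2.
Integrating by parts twice (tabular method), an antiderivative of (-s**2 + 2*s - 2) sin(5*s) is s**2*cos(5*s)/5 - 2*s*sin(5*s)/25 - 2*s*cos(5*s)/5 + 2*sin(5*s)/25 + 48*cos(5*s)/125; evaluating from -pi to pi: ∫_{-pi}^{pi} (-s**2 + 2*s - 2) sin(5*s) ds = (-pi**2/5 - 48/125 + 2*pi/5) - (-pi**2/5 - 2*pi/5 - 48/125) = 4*pi/5.
Hence Im(c_{5}) = (-1/(2*pi))·(4*pi/5) = -2/5.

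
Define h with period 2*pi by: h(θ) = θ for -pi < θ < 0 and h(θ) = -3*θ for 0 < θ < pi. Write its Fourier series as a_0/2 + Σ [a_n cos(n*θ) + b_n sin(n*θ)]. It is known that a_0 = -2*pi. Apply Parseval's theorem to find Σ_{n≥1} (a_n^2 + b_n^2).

4*pi**2/3

Parseval: a_0^2/2 + Σ_{n≥1} (a_n^2+b_n^2) = 1/pi ∫_{-pi}^{pi} h(θ)^2 dθ = 10*pi**2/3.
Subtract a_0^2/2 = 2*pi**2: Σ (a_n^2+b_n^2) = 4*pi**2/3.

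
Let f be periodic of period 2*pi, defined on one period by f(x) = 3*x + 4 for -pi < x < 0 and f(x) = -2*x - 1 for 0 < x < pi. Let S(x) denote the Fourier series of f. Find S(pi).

3/2 - 5*pi/2

At x = pi the one-sided limits are f(pi^-) = -2*pi - 1 and f(pi^+) = 4 - 3*pi.
By Dirichlet's theorem the series converges to their average, [(-2*pi - 1) + (4 - 3*pi)]/2 = 3/2 - 5*pi/2.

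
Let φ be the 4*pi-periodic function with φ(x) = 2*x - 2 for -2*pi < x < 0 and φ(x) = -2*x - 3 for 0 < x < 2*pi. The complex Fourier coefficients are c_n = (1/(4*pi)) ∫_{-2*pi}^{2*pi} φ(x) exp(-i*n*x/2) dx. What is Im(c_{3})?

Since φ is real-valued, Im(c_{3}) = -(1/(4*pi)) ∫_{-2*pi}^{2*pi} φ(x) sin(3*x/2) dx = -b_{3}/2.
Split the integral at the breakpoints.
Integrating by parts (boundary term plus one more integral), an antiderivative of (2*x - 2) sin(3*x/2) is -4*x*cos(3*x/2)/3 + 8*sin(3*x/2)/9 + 4*cos(3*x/2)/3; evaluating from -2*pi to 0: ∫_{-2*pi}^{0} (2*x - 2) sin(3*x/2) dx = (4/3) - (-8*pi/3 - 4/3) = 8/3 + 8*pi/3.
Integrating by parts (boundary term plus one more integral), an antiderivative of (-2*x - 3) sin(3*x/2) is 4*x*cos(3*x/2)/3 - 8*sin(3*x/2)/9 + 2*cos(3*x/2); evaluating from 0 to 2*pi: ∫_{0}^{2*pi} (-2*x - 3) sin(3*x/2) dx = (-8*pi/3 - 2) - (2) = -8*pi/3 - 4.
So ∫_{-2*pi}^{2*pi} φ(x) sin(3*x/2) dx = -4/3.
Hence Im(c_{3}) = (-1/(4*pi))·(-4/3) = 1/(3*pi).

1/(3*pi)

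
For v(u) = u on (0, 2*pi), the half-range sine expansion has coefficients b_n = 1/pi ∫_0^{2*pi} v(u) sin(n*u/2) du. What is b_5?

4/5

b_5 = 1/pi ∫_0^{2*pi} (u) sin(5*u/2) du.
Integrating by parts (boundary term plus one more integral), an antiderivative of (u) sin(5*u/2) is -2*u*cos(5*u/2)/5 + 4*sin(5*u/2)/25; evaluating from 0 to 2*pi: ∫_{0}^{2*pi} (u) sin(5*u/2) du = (4*pi/5) - (0) = 4*pi/5.
Hence b_5 = (1/pi)·(4*pi/5) = 4/5.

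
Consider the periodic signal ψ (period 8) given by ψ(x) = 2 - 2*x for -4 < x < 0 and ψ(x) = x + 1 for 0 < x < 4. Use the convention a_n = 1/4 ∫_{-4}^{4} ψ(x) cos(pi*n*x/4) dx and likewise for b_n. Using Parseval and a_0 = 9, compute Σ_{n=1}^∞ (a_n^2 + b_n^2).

Parseval: a_0^2/2 + Σ_{n≥1} (a_n^2+b_n^2) = 1/4 ∫_{-4}^{4} ψ(x)^2 dx = 155/3.
Subtract a_0^2/2 = 81/2: Σ (a_n^2+b_n^2) = 67/6.

67/6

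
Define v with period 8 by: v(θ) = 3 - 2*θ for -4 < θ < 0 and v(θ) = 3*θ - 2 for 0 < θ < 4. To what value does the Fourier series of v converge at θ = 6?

θ = 6 differs from θ = -2 by 1 full period(s), and the series is 8-periodic.
v is continuous at θ = -2 with value 7, so the series converges to 7 there.

7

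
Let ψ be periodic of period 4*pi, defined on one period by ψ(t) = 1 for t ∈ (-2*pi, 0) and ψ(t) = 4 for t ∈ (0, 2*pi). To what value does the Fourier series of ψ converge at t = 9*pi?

4

t = 9*pi differs from t = pi by 2 full period(s), and the series is 4*pi-periodic.
ψ is continuous at t = pi with value 4, so the series converges to 4 there.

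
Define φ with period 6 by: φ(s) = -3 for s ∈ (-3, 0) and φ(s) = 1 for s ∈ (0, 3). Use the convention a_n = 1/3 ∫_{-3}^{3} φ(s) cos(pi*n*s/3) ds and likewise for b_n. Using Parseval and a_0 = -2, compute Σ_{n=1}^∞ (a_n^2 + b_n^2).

Parseval: a_0^2/2 + Σ_{n≥1} (a_n^2+b_n^2) = 1/3 ∫_{-3}^{3} φ(s)^2 ds = 10.
Subtract a_0^2/2 = 2: Σ (a_n^2+b_n^2) = 8.

8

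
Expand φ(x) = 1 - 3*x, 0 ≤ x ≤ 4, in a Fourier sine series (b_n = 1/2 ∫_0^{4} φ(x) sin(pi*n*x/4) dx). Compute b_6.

4/pi

b_6 = 1/2 ∫_0^{4} (1 - 3*x) sin(3*pi*x/2) dx.
Integrating by parts (boundary term plus one more integral), an antiderivative of (1 - 3*x) sin(3*pi*x/2) is 2*x*cos(3*pi*x/2)/pi - 4*sin(3*pi*x/2)/(3*pi**2) - 2*cos(3*pi*x/2)/(3*pi); evaluating from 0 to 4: ∫_{0}^{4} (1 - 3*x) sin(3*pi*x/2) dx = (22/(3*pi)) - (-2/(3*pi)) = 8/pi.
Hence b_6 = (1/2)·(8/pi) = 4/pi.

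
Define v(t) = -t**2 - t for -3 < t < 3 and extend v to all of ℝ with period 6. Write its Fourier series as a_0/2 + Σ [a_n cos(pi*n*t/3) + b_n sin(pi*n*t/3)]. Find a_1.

a_1 = 1/3 ∫_{-3}^{3} v(t) cos(pi*t/3) dt.
Integrating by parts twice (tabular method), an antiderivative of (-t**2 - t) cos(pi*t/3) is -3*t**2*sin(pi*t/3)/pi - 3*t*sin(pi*t/3)/pi - 18*t*cos(pi*t/3)/pi**2 + 54*sin(pi*t/3)/pi**3 - 9*cos(pi*t/3)/pi**2; evaluating from -3 to 3: ∫_{-3}^{3} (-t**2 - t) cos(pi*t/3) dt = (63/pi**2) - (-45/pi**2) = 108/pi**2.
Hence a_1 = (1/3)·(108/pi**2) = 36/pi**2.

36/pi**2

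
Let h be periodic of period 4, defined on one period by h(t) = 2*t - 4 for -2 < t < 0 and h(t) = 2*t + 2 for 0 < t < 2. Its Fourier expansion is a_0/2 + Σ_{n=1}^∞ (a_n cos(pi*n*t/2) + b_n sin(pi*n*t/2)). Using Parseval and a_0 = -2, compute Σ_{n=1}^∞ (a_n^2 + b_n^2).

Parseval: a_0^2/2 + Σ_{n≥1} (a_n^2+b_n^2) = 1/2 ∫_{-2}^{2} h(t)^2 dt = 164/3.
Subtract a_0^2/2 = 2: Σ (a_n^2+b_n^2) = 158/3.

158/3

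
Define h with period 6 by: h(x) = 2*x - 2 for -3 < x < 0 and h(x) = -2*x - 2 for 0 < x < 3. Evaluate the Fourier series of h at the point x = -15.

x = -15 differs from x = -3 by -2 full period(s), and the series is 6-periodic.
h is continuous at x = -3 with value -8, so the series converges to -8 there.

-8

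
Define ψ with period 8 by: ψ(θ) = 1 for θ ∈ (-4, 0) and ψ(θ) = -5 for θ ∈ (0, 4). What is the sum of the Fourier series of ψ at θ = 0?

At θ = 0 the one-sided limits are ψ(0^-) = 1 and ψ(0^+) = -5.
By Dirichlet's theorem the series converges to their average, [(1) + (-5)]/2 = -2.

-2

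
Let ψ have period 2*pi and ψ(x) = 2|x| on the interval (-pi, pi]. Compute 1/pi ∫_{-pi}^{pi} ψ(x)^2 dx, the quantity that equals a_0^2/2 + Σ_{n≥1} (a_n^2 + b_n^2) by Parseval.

1/pi ∫_{-pi}^{pi} ψ(x)^2 dx = 1/pi · (8*pi**3/3) = 8*pi**2/3.

8*pi**2/3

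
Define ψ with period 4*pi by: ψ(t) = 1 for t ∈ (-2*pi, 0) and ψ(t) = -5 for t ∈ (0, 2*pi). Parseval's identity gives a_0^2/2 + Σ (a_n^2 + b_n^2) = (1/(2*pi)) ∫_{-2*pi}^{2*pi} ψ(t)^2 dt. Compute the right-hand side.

26

(1/(2*pi)) ∫_{-2*pi}^{2*pi} ψ(t)^2 dt = (1/(2*pi)) · (52*pi) = 26.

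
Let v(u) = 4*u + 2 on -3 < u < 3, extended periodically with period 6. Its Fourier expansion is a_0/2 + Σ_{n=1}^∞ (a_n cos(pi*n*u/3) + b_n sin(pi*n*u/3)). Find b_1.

24/pi

b_1 = 1/3 ∫_{-3}^{3} v(u) sin(pi*u/3) du.
Integrating by parts (boundary term plus one more integral), an antiderivative of (4*u + 2) sin(pi*u/3) is -12*u*cos(pi*u/3)/pi + 36*sin(pi*u/3)/pi**2 - 6*cos(pi*u/3)/pi; evaluating from -3 to 3: ∫_{-3}^{3} (4*u + 2) sin(pi*u/3) du = (42/pi) - (-30/pi) = 72/pi.
Hence b_1 = (1/3)·(72/pi) = 24/pi.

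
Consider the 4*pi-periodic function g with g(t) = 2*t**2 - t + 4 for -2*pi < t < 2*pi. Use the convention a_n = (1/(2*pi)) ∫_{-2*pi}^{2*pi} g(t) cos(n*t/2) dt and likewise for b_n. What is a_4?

a_4 = (1/(2*pi)) ∫_{-2*pi}^{2*pi} g(t) cos(2*t) dt.
Integrating by parts twice (tabular method), an antiderivative of (2*t**2 - t + 4) cos(2*t) is t**2*sin(2*t) - t*sin(2*t)/2 + t*cos(2*t) + 3*sin(2*t)/2 - cos(2*t)/4; evaluating from -2*pi to 2*pi: ∫_{-2*pi}^{2*pi} (2*t**2 - t + 4) cos(2*t) dt = (-1/4 + 2*pi) - (-2*pi - 1/4) = 4*pi.
Hence a_4 = (1/(2*pi))·(4*pi) = 2.

2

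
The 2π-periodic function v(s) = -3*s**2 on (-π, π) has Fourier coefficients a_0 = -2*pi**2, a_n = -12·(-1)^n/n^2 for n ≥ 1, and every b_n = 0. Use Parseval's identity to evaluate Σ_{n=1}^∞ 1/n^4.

Parseval: a_0^2/2 + Σ a_n^2 = (1/π) ∫_{-π}^{π} v(s)^2 ds = 18*pi**4/5.
Subtract a_0^2/2 = 2*pi**4: Σ a_n^2 = 8*pi**4/5.
Since a_n^2 = 144/n^4, Σ 1/n^4 = pi**4/90.

pi**4/90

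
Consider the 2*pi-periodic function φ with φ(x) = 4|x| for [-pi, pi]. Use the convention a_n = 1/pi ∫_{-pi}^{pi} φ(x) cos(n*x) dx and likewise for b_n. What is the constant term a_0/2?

2*pi

a_0 = 1/pi ∫_{-pi}^{pi} φ(x) dx = 1/pi · (4*pi**2) = 4*pi.
So the constant term a_0/2 = 2*pi.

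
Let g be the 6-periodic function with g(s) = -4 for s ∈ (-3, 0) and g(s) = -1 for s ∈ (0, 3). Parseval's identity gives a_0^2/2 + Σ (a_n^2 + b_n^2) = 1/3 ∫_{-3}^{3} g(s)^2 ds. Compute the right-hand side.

17

1/3 ∫_{-3}^{3} g(s)^2 ds = 1/3 · (51) = 17.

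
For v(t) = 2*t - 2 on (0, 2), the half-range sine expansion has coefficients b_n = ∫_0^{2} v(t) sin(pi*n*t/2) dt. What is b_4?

-2/pi

b_4 = ∫_0^{2} (2*t - 2) sin(2*pi*t) dt.
Integrating by parts (boundary term plus one more integral), an antiderivative of (2*t - 2) sin(2*pi*t) is -t*cos(2*pi*t)/pi + sin(2*pi*t)/(2*pi**2) + cos(2*pi*t)/pi; evaluating from 0 to 2: ∫_{0}^{2} (2*t - 2) sin(2*pi*t) dt = (-1/pi) - (1/pi) = -2/pi.
Hence b_4 = -2/pi.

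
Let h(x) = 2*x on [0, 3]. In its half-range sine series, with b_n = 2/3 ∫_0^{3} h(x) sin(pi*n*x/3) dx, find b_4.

b_4 = 2/3 ∫_0^{3} (2*x) sin(4*pi*x/3) dx.
Integrating by parts (boundary term plus one more integral), an antiderivative of (2*x) sin(4*pi*x/3) is -3*x*cos(4*pi*x/3)/(2*pi) + 9*sin(4*pi*x/3)/(8*pi**2); evaluating from 0 to 3: ∫_{0}^{3} (2*x) sin(4*pi*x/3) dx = (-9/(2*pi)) - (0) = -9/(2*pi).
Hence b_4 = (2/3)·(-9/(2*pi)) = -3/pi.

-3/pi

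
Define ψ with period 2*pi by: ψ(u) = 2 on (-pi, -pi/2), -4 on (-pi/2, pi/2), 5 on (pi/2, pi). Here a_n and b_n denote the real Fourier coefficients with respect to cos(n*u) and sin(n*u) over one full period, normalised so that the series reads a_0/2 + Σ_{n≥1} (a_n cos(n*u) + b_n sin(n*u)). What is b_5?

3/(5*pi)

b_5 = 1/pi ∫_{-pi}^{pi} ψ(u) sin(5*u) du.
Split the integral at the breakpoints.
Directly, an antiderivative of (2) sin(5*u) is -2*cos(5*u)/5; evaluating from -pi to -pi/2: ∫_{-pi}^{-pi/2} (2) sin(5*u) du = (0) - (2/5) = -2/5.
Directly, an antiderivative of (-4) sin(5*u) is 4*cos(5*u)/5; evaluating from -pi/2 to pi/2: ∫_{-pi/2}^{pi/2} (-4) sin(5*u) du = (0) - (0) = 0.
Directly, an antiderivative of (5) sin(5*u) is -cos(5*u); evaluating from pi/2 to pi: ∫_{pi/2}^{pi} (5) sin(5*u) du = (1) - (0) = 1.
Summing the pieces and multiplying by (1/pi) gives b_5 = 3/(5*pi).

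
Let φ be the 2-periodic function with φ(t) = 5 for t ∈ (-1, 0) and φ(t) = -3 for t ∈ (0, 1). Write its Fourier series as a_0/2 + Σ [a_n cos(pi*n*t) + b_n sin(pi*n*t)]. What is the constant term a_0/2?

a_0 = ∫_{-1}^{1} φ(t) dt = 2.
So the constant term a_0/2 = 1.

1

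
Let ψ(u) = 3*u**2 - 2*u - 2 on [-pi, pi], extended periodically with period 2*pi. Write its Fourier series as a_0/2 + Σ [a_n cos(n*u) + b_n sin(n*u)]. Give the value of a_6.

a_6 = 1/pi ∫_{-pi}^{pi} ψ(u) cos(6*u) du.
Integrating by parts twice (tabular method), an antiderivative of (3*u**2 - 2*u - 2) cos(6*u) is u**2*sin(6*u)/2 - u*sin(6*u)/3 + u*cos(6*u)/6 - 13*sin(6*u)/36 - cos(6*u)/18; evaluating from -pi to pi: ∫_{-pi}^{pi} (3*u**2 - 2*u - 2) cos(6*u) du = (-1/18 + pi/6) - (-pi/6 - 1/18) = pi/3.
Hence a_6 = (1/pi)·(pi/3) = 1/3.

1/3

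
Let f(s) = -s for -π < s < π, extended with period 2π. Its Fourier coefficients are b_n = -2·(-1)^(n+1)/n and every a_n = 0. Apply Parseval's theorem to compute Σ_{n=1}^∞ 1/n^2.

Parseval: Σ b_n^2 = (1/π) ∫_{-π}^{π} f(s)^2 ds = 2*pi**2/3.
Σ b_n^2 = Σ 4/n^2, so Σ 1/n^2 = (2*pi**2/3)/4 = pi**2/6.

pi**2/6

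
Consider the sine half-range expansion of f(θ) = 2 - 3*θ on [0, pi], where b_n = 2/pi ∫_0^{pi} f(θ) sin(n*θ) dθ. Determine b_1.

-6 + 8/pi

b_1 = 2/pi ∫_0^{pi} (2 - 3*θ) sin(θ) dθ.
Integrating by parts (boundary term plus one more integral), an antiderivative of (2 - 3*θ) sin(θ) is 3*θ*cos(θ) - 3*sin(θ) - 2*cos(θ); evaluating from 0 to pi: ∫_{0}^{pi} (2 - 3*θ) sin(θ) dθ = (2 - 3*pi) - (-2) = 4 - 3*pi.
Hence b_1 = (2/pi)·(4 - 3*pi) = -6 + 8/pi.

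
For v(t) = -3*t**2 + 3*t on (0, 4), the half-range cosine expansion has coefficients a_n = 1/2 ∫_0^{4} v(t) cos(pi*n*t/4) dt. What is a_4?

-12/pi**2

a_4 = 1/2 ∫_0^{4} (-3*t**2 + 3*t) cos(pi*t) dt.
Integrating by parts twice (tabular method), an antiderivative of (-3*t**2 + 3*t) cos(pi*t) is -3*t**2*sin(pi*t)/pi + 3*t*sin(pi*t)/pi - 6*t*cos(pi*t)/pi**2 + 6*sin(pi*t)/pi**3 + 3*cos(pi*t)/pi**2; evaluating from 0 to 4: ∫_{0}^{4} (-3*t**2 + 3*t) cos(pi*t) dt = (-21/pi**2) - (3/pi**2) = -24/pi**2.
Hence a_4 = (1/2)·(-24/pi**2) = -12/pi**2.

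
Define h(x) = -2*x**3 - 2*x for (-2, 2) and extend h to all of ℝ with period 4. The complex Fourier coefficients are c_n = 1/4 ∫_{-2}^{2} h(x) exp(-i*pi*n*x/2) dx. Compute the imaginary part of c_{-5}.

-4/pi + 96/(125*pi**3)

Since h is real-valued, Im(c_{-5}) = -1/4 ∫_{-2}^{2} h(x) sin(-5*pi*x/2) dx = b_{5}/2.
h is odd and sin(-5*pi*x/2) is odd, so the integrand is even: ∫_{-2}^{2} h(x) sin(-5*pi*x/2) dx = 2∫_0^{2} h(x) sin(-5*pi*x/2) dx.
Integrating by parts three times (tabular method), an antiderivative of (-2*x**3 - 2*x) sin(-5*pi*x/2) is -4*x**3*cos(5*pi*x/2)/(5*pi) + 24*x**2*sin(5*pi*x/2)/(25*pi**2) - 4*x*cos(5*pi*x/2)/(5*pi) + 96*x*cos(5*pi*x/2)/(125*pi**3) - 192*sin(5*pi*x/2)/(625*pi**4) + 8*sin(5*pi*x/2)/(25*pi**2); evaluating from 0 to 2: ∫_{0}^{2} (-2*x**3 - 2*x) sin(-5*pi*x/2) dx = (-192/(125*pi**3) + 8/pi) - (0) = -192/(125*pi**3) + 8/pi.
So ∫_{-2}^{2} h(x) sin(-5*pi*x/2) dx = -384/(125*pi**3) + 16/pi.
Hence Im(c_{-5}) = (-1/4)·(-384/(125*pi**3) + 16/pi) = -4/pi + 96/(125*pi**3).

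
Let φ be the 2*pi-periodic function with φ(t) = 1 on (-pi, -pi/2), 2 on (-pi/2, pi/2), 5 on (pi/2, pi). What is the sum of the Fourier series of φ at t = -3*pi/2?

t = -3*pi/2 differs from t = pi/2 by -1 full period(s), and the series is 2*pi-periodic.
At t = pi/2 the one-sided limits are φ(pi/2^-) = 2 and φ(pi/2^+) = 5.
By Dirichlet's theorem the series converges to their average, [(2) + (5)]/2 = 7/2.

7/2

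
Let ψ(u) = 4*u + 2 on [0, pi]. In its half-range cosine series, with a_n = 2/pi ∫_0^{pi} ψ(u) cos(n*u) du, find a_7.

a_7 = 2/pi ∫_0^{pi} (4*u + 2) cos(7*u) du.
Integrating by parts (boundary term plus one more integral), an antiderivative of (4*u + 2) cos(7*u) is 4*u*sin(7*u)/7 + 2*sin(7*u)/7 + 4*cos(7*u)/49; evaluating from 0 to pi: ∫_{0}^{pi} (4*u + 2) cos(7*u) du = (-4/49) - (4/49) = -8/49.
Hence a_7 = (2/pi)·(-8/49) = -16/(49*pi).

-16/(49*pi)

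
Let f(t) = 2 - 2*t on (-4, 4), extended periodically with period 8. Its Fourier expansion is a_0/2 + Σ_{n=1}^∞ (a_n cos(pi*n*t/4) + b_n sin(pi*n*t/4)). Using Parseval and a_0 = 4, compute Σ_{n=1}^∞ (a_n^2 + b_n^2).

128/3

Parseval: a_0^2/2 + Σ_{n≥1} (a_n^2+b_n^2) = 1/4 ∫_{-4}^{4} f(t)^2 dt = 152/3.
Subtract a_0^2/2 = 8: Σ (a_n^2+b_n^2) = 128/3.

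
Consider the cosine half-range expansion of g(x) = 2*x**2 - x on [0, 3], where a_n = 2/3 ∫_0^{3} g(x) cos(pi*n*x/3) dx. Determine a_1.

-60/pi**2

a_1 = 2/3 ∫_0^{3} (2*x**2 - x) cos(pi*x/3) dx.
Integrating by parts twice (tabular method), an antiderivative of (2*x**2 - x) cos(pi*x/3) is 6*x**2*sin(pi*x/3)/pi - 3*x*sin(pi*x/3)/pi + 36*x*cos(pi*x/3)/pi**2 - 108*sin(pi*x/3)/pi**3 - 9*cos(pi*x/3)/pi**2; evaluating from 0 to 3: ∫_{0}^{3} (2*x**2 - x) cos(pi*x/3) dx = (-99/pi**2) - (-9/pi**2) = -90/pi**2.
Hence a_1 = (2/3)·(-90/pi**2) = -60/pi**2.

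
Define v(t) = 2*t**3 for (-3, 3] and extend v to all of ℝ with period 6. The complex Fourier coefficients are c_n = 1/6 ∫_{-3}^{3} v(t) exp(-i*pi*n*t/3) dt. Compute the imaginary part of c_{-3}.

Since v is real-valued, Im(c_{-3}) = -1/6 ∫_{-3}^{3} v(t) sin(-pi*t) dt = b_{3}/2.
v is odd and sin(-pi*t) is odd, so the integrand is even: ∫_{-3}^{3} v(t) sin(-pi*t) dt = 2∫_0^{3} v(t) sin(-pi*t) dt.
Integrating by parts three times (tabular method), an antiderivative of (2*t**3) sin(-pi*t) is 2*t**3*cos(pi*t)/pi - 6*t**2*sin(pi*t)/pi**2 - 12*t*cos(pi*t)/pi**3 + 12*sin(pi*t)/pi**4; evaluating from 0 to 3: ∫_{0}^{3} (2*t**3) sin(-pi*t) dt = (-54/pi + 36/pi**3) - (0) = -54/pi + 36/pi**3.
So ∫_{-3}^{3} v(t) sin(-pi*t) dt = -108/pi + 72/pi**3.
Hence Im(c_{-3}) = (-1/6)·(-108/pi + 72/pi**3) = -12/pi**3 + 18/pi.

-12/pi**3 + 18/pi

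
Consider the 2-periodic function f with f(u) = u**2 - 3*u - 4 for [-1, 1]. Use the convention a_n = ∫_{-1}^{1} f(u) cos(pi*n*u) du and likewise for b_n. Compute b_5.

-6/(5*pi)

b_5 = ∫_{-1}^{1} f(u) sin(5*pi*u) du.
Integrating by parts twice (tabular method), an antiderivative of (u**2 - 3*u - 4) sin(5*pi*u) is -u**2*cos(5*pi*u)/(5*pi) + 2*u*sin(5*pi*u)/(25*pi**2) + 3*u*cos(5*pi*u)/(5*pi) - 3*sin(5*pi*u)/(25*pi**2) + 2*cos(5*pi*u)/(125*pi**3) + 4*cos(5*pi*u)/(5*pi); evaluating from -1 to 1: ∫_{-1}^{1} (u**2 - 3*u - 4) sin(5*pi*u) du = (2*(-75*pi**2 - 1)/(125*pi**3)) - (-2/(125*pi**3)) = -6/(5*pi).
Hence b_5 = -6/(5*pi).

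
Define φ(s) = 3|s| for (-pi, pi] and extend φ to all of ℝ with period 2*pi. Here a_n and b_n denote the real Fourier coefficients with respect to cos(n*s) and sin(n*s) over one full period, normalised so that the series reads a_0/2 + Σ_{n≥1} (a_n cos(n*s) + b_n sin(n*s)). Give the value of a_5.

-12/(25*pi)

a_5 = 1/pi ∫_{-pi}^{pi} φ(s) cos(5*s) ds.
φ is even and cos(5*s) is even, so the integrand is even and a_5 = 2/pi ∫_0^{pi} φ(s) cos(5*s) ds.
Integrating by parts (boundary term plus one more integral), an antiderivative of (3*s) cos(5*s) is 3*s*sin(5*s)/5 + 3*cos(5*s)/25; evaluating from 0 to pi: ∫_{0}^{pi} (3*s) cos(5*s) ds = (-3/25) - (3/25) = -6/25.
Hence a_5 = (2/pi)·(-6/25) = -12/(25*pi).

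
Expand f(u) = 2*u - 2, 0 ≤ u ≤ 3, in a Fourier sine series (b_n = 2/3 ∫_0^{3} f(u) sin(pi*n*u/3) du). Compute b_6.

b_6 = 2/3 ∫_0^{3} (2*u - 2) sin(2*pi*u) du.
Integrating by parts (boundary term plus one more integral), an antiderivative of (2*u - 2) sin(2*pi*u) is -u*cos(2*pi*u)/pi + sin(2*pi*u)/(2*pi**2) + cos(2*pi*u)/pi; evaluating from 0 to 3: ∫_{0}^{3} (2*u - 2) sin(2*pi*u) du = (-2/pi) - (1/pi) = -3/pi.
Hence b_6 = (2/3)·(-3/pi) = -2/pi.

-2/pi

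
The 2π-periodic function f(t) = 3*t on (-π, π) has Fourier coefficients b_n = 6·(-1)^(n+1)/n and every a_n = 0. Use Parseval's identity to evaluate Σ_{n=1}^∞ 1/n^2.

Parseval: Σ b_n^2 = (1/π) ∫_{-π}^{π} f(t)^2 dt = 6*pi**2.
Σ b_n^2 = Σ 36/n^2, so Σ 1/n^2 = (6*pi**2)/36 = pi**2/6.

pi**2/6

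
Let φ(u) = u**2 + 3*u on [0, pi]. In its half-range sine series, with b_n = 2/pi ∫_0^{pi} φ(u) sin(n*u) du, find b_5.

b_5 = 2/pi ∫_0^{pi} (u**2 + 3*u) sin(5*u) du.
Integrating by parts twice (tabular method), an antiderivative of (u**2 + 3*u) sin(5*u) is -u**2*cos(5*u)/5 + 2*u*sin(5*u)/25 - 3*u*cos(5*u)/5 + 3*sin(5*u)/25 + 2*cos(5*u)/125; evaluating from 0 to pi: ∫_{0}^{pi} (u**2 + 3*u) sin(5*u) du = (-2/125 + 3*pi/5 + pi**2/5) - (2/125) = -4/125 + 3*pi/5 + pi**2/5.
Hence b_5 = (2/pi)·(-4/125 + 3*pi/5 + pi**2/5) = 2*(-4 + 75*pi + 25*pi**2)/(125*pi).

2*(-4 + 75*pi + 25*pi**2)/(125*pi)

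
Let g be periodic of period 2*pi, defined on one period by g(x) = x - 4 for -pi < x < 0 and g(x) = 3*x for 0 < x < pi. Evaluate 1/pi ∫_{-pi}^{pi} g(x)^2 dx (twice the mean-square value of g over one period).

1/pi ∫_{-pi}^{pi} g(x)^2 dx = 1/pi · (2*pi*(6*pi + 24 + 5*pi**2)/3) = 4*pi + 16 + 10*pi**2/3.

4*pi + 16 + 10*pi**2/3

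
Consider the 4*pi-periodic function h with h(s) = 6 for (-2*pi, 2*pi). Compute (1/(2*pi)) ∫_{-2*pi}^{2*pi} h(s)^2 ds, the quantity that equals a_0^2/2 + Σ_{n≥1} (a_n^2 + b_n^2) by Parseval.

(1/(2*pi)) ∫_{-2*pi}^{2*pi} h(s)^2 ds = (1/(2*pi)) · (144*pi) = 72.

72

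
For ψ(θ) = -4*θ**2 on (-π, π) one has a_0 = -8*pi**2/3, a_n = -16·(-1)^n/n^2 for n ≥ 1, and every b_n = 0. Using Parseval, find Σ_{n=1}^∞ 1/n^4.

Parseval: a_0^2/2 + Σ a_n^2 = (1/π) ∫_{-π}^{π} ψ(θ)^2 dθ = 32*pi**4/5.
Subtract a_0^2/2 = 32*pi**4/9: Σ a_n^2 = 128*pi**4/45.
Since a_n^2 = 256/n^4, Σ 1/n^4 = pi**4/90.

pi**4/90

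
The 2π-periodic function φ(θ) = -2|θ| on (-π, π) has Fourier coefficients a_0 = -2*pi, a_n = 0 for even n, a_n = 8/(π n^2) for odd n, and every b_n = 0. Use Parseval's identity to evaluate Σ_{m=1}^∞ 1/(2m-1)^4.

pi**4/96

Parseval: a_0^2/2 + Σ a_n^2 = (1/π) ∫_{-π}^{π} φ(θ)^2 dθ = 8*pi**2/3.
Subtract a_0^2/2 = 2*pi**2: Σ a_n^2 = 2*pi**2/3.
Only odd n contribute, with a_n^2 = 64/(π^2 n^4), so Σ_{m≥1} 1/(2m-1)^4 = π^2·(2*pi**2/3)/64 = pi**4/96.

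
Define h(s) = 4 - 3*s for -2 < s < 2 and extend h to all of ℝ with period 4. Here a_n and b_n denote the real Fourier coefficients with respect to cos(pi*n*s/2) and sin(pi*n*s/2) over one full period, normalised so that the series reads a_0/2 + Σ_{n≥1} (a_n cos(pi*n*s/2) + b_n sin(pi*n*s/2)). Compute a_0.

8

a_0 = 1/2 ∫_{-2}^{2} h(s) ds = 1/2 · (16) = 8.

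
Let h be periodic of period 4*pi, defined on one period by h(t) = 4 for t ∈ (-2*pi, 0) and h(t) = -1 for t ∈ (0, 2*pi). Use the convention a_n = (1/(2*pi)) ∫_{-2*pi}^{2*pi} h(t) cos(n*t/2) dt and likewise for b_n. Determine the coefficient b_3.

-10/(3*pi)

b_3 = (1/(2*pi)) ∫_{-2*pi}^{2*pi} h(t) sin(3*t/2) dt.
Split the integral at the breakpoints.
Directly, an antiderivative of (4) sin(3*t/2) is -8*cos(3*t/2)/3; evaluating from -2*pi to 0: ∫_{-2*pi}^{0} (4) sin(3*t/2) dt = (-8/3) - (8/3) = -16/3.
Directly, an antiderivative of (-1) sin(3*t/2) is 2*cos(3*t/2)/3; evaluating from 0 to 2*pi: ∫_{0}^{2*pi} (-1) sin(3*t/2) dt = (-2/3) - (2/3) = -4/3.
Summing the pieces and multiplying by (1/(2*pi)) gives b_3 = -10/(3*pi).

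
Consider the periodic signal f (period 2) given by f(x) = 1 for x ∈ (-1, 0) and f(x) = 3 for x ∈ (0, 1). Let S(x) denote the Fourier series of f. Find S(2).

2

x = 2 differs from x = 0 by 1 full period(s), and the series is 2-periodic.
At x = 0 the one-sided limits are f(0^-) = 1 and f(0^+) = 3.
By Dirichlet's theorem the series converges to their average, [(1) + (3)]/2 = 2.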